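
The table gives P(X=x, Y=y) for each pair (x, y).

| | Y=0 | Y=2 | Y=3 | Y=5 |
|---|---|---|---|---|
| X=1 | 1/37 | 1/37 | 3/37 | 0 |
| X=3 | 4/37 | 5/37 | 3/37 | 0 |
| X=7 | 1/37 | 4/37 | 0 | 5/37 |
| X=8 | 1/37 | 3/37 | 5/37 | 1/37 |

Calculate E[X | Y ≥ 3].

P(Y ≥ 3) = 17/37.
Σ X·P over the event = 1·(3/37) + 3·(3/37) + 7·(5/37) + 8·(5/37) + 8·(1/37) = 95/37.
E[X | Y ≥ 3] = (95/37) / (17/37) = 95/17.

95/17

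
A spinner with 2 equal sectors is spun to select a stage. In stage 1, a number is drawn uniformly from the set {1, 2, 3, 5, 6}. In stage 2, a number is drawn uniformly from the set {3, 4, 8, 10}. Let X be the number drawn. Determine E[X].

193/40

E[X | stage 1] = (1+2+3+5+6)/5 = 17/5.
E[X | stage 2] = (3+4+8+10)/4 = 25/4.
By the law of total expectation,
E[X] = (1/2)·(17/5) + (1/2)·(25/4) = 193/40.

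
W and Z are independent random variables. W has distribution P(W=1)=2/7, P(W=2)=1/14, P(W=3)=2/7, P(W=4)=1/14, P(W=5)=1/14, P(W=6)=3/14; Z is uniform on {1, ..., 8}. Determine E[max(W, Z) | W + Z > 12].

P(W + Z > 12) = 1/16.
Summing max(W,Z)·P(x,y) over outcomes with W + Z > 12 gives 53/112.
E[max(W, Z) | W + Z > 12] = (53/112) / (1/16) = 53/7.

53/7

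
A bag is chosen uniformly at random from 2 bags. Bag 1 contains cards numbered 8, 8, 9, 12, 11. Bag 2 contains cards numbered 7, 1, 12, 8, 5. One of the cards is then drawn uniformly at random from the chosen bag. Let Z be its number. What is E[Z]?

E[Z | bag 1] = (8+8+9+12+11)/5 = 48/5.
E[Z | bag 2] = (7+1+12+8+5)/5 = 33/5.
E[Z] = (1/2)·(48/5) + (1/2)·(33/5) = 81/10.

81/10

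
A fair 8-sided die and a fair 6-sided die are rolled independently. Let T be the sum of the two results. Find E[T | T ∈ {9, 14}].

P(T ∈ {9, 14}) = 7/48.
Σ over the event: 9·1/8 + 14·1/48 = 17/12.
E[T | T ∈ {9, 14}] = (17/12) / (7/48) = 68/7.

68/7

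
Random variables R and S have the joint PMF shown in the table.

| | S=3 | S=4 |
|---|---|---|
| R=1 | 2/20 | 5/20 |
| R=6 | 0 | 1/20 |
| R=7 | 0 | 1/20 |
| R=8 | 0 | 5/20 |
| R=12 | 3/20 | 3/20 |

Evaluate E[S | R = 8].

4

P(R = 8) = 1/4.
Summing S·P(R=x,S=y) over the conditioning event gives 1.
E[S | R = 8] = (1) / (1/4) = 4.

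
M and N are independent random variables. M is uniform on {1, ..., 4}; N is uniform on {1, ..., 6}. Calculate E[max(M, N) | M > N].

10/3

Outcomes with M > N: (2,1), (3,1), (3,2), (4,1), (4,2), (4,3), each with probability 1/24.
E[max(M, N) | M > N] = (2 + 3 + 3 + 4 + 4 + 4) / 6 = 10/3.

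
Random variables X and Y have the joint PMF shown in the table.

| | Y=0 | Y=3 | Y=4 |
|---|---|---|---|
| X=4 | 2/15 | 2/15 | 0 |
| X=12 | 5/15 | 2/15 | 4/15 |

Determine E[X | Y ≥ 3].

10

P(Y ≥ 3) = 8/15.
Σ X·P over the event = 4·(2/15) + 12·(2/15) + 12·(4/15) = 16/3.
E[X | Y ≥ 3] = (16/3) / (8/15) = 10.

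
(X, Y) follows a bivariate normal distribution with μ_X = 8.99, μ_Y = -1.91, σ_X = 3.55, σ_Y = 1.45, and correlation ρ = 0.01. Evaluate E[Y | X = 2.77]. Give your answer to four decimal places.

For a bivariate normal, E[Y | X=x] = μ_Y + ρ·(σ_Y/σ_X)·(x − μ_X).
E[Y | X=2.77] = -1.91 + (0.01)·(1.45/3.55)·(2.77 − (8.99)) = -1.91 + (0.0040845)·(-6.22) = -1.9354.

-1.9354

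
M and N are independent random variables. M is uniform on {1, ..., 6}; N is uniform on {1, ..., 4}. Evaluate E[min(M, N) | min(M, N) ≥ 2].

41/15

P(min(M, N) ≥ 2) = 5/8.
Summing min(M,N)·P(x,y) over outcomes with min(M, N) ≥ 2 gives 41/24.
E[min(M, N) | min(M, N) ≥ 2] = (41/24) / (5/8) = 41/15.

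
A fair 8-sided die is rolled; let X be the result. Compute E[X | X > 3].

6

Given X > 3, X is equally likely to be any of {4, 5, 6, 7, 8}.
E[X | X > 3] = (4 + 5 + 6 + 7 + 8) / 5 = 6.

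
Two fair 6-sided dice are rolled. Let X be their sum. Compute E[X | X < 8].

16/3

P(X < 8) = 7/12.
Σ over the event: 2·1/36 + 3·1/18 + 4·1/12 + 5·1/9 + 6·5/36 + 7·1/6 = 28/9.
E[X | X < 8] = (28/9) / (7/12) = 16/3.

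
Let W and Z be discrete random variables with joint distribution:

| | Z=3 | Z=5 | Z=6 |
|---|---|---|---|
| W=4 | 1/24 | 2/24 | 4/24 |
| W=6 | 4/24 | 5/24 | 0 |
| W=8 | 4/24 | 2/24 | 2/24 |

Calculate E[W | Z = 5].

6

P(Z = 5) = 3/8.
Summing W·P(W=x,Z=y) over the conditioning event gives 9/4.
E[W | Z = 5] = (9/4) / (3/8) = 6.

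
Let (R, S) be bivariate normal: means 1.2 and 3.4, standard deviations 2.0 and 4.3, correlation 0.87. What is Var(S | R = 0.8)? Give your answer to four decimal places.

4.4949

Var(S | R=x) = (1 − ρ²)·σ_S².
Var(S | R=0.8) = (4.3)²·(1 − (0.87)²) = 18.49·0.2431 = 4.4949.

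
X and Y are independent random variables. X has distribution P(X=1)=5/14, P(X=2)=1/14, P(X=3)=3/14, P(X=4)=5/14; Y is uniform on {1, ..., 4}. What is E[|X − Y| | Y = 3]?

P(Y = 3) = 1/4.
Summing |X−Y|·P(x,y) over outcomes with Y = 3 gives 2/7.
E[|X − Y| | Y = 3] = (2/7) / (1/4) = 8/7.

8/7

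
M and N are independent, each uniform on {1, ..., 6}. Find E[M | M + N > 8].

5

P(M + N > 8) = 5/18.
Summing M·P(x,y) over outcomes with M + N > 8 gives 25/18.
E[M | M + N > 8] = (25/18) / (5/18) = 5.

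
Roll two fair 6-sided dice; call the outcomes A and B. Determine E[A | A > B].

14/3

P(A > B) = 5/12.
Summing A·P(x,y) over outcomes with A > B gives 35/18.
E[A | A > B] = (35/18) / (5/12) = 14/3.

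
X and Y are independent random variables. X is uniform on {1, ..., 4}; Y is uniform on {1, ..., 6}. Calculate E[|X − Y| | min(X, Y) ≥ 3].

P(min(X, Y) ≥ 3) = 1/3.
Summing |X−Y|·P(x,y) over outcomes with min(X, Y) ≥ 3 gives 5/12.
E[|X − Y| | min(X, Y) ≥ 3] = (5/12) / (1/3) = 5/4.

5/4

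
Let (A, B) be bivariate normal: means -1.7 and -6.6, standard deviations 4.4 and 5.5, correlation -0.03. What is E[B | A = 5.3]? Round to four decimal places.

E[B | A=x] = μ_B + ρ(σ_B/σ_A)(x − μ_A) for jointly normal variables.
E[B | A=5.3] = -6.6 + (-0.03)·(5.5/4.4)·(5.3 − (-1.7)) = -6.6 + (-0.0375)·(7) = -6.8625.

-6.8625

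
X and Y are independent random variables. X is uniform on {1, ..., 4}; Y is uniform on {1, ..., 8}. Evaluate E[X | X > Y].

10/3

P(X > Y) = 3/16.
Summing X·P(x,y) over outcomes with X > Y gives 5/8.
E[X | X > Y] = (5/8) / (3/16) = 10/3.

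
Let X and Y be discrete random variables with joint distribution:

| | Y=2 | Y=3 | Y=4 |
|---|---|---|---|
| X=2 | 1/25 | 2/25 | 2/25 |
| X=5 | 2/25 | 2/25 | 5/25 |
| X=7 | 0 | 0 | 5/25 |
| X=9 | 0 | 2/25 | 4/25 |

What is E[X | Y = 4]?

25/4

P(Y = 4) = 16/25.
Σ X·P over the event = 2·(2/25) + 5·(5/25) + 7·(5/25) + 9·(4/25) = 4.
E[X | Y = 4] = (4) / (16/25) = 25/4.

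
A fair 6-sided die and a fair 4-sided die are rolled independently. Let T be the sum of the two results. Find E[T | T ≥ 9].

P(T ≥ 9) = 1/8.
Σ over the event: 9·1/12 + 10·1/24 = 7/6.
E[T | T ≥ 9] = (7/6) / (1/8) = 28/3.

28/3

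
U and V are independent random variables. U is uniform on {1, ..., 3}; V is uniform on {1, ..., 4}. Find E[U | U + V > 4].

7/3

Outcomes with U + V > 4: (1,4), (2,3), (2,4), (3,2), (3,3), (3,4), each with probability 1/12.
E[U | U + V > 4] = (1 + 2 + 2 + 3 + 3 + 3) / 6 = 7/3.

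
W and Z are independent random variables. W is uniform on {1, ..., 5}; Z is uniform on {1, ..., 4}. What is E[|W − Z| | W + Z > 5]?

Outcomes with W + Z > 5: (2,4), (3,3), (3,4), (4,2), (4,3), (4,4), (5,1), (5,2), (5,3), (5,4), each with probability 1/20.
E[|W − Z| | W + Z > 5] = (2 + 0 + 1 + 2 + 1 + 0 + 4 + 3 + 2 + 1) / 10 = 8/5.

8/5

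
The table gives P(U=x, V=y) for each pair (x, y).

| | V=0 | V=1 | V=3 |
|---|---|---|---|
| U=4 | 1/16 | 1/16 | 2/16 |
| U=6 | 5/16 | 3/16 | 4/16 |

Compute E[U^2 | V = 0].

P(V = 0) = 3/8.
Σ U^2·P over the event = 16·(1/16) + 36·(5/16) = 49/4.
E[U^2 | V = 0] = (49/4) / (3/8) = 98/3.

98/3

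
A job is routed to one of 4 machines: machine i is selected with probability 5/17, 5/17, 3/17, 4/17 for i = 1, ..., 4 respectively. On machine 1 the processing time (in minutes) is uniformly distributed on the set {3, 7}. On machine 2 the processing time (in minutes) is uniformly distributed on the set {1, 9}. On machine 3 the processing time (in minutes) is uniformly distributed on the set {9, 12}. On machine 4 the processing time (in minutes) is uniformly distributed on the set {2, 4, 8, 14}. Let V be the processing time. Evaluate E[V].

219/34

E[V | machine 1] = (3+7)/2 = 5.
E[V | machine 2] = (1+9)/2 = 5.
E[V | machine 3] = (9+12)/2 = 21/2.
E[V | machine 4] = (2+4+8+14)/4 = 7.
E[V] = (5/17)·(5) + (5/17)·(5) + (3/17)·(21/2) + (4/17)·(7) = 219/34.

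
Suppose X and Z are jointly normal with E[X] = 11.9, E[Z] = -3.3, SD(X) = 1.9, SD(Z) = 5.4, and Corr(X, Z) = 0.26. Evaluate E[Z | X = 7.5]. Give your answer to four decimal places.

-6.5514

For a bivariate normal, E[Z | X=x] = μ_Z + ρ·(σ_Z/σ_X)·(x − μ_X).
E[Z | X=7.5] = -3.3 + (0.26)·(5.4/1.9)·(7.5 − (11.9)) = -3.3 + (0.73895)·(-4.4) = -6.5514.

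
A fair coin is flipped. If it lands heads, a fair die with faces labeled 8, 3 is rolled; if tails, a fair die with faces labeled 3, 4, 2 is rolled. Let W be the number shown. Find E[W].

17/4

E[W | heads] = (8+3)/2 = 11/2.
E[W | tails] = (3+4+2)/3 = 3.
E[W] = (1/2)·(11/2) + (1/2)·(3) = 17/4.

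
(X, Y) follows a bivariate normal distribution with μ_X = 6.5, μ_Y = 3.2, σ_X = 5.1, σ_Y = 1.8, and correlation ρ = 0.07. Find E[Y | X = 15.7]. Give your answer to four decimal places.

The regression of Y on X has slope ρ·σ_Y/σ_X and passes through (μ_X, μ_Y).
E[Y | X=15.7] = 3.2 + (0.07)·(1.8/5.1)·(15.7 − (6.5)) = 3.2 + (0.024706)·(9.2) = 3.4273.

3.4273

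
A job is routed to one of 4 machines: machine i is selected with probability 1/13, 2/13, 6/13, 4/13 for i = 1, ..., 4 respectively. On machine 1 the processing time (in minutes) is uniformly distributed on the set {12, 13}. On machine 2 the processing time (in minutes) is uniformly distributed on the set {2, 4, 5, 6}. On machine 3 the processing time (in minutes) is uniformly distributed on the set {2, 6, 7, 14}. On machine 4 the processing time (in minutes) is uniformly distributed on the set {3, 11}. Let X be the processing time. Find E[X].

E[X | machine 1] = (12+13)/2 = 25/2.
E[X | machine 2] = (2+4+5+6)/4 = 17/4.
E[X | machine 3] = (2+6+7+14)/4 = 29/4.
E[X | machine 4] = (3+11)/2 = 7.
By the law of total expectation,
E[X] = (1/13)·(25/2) + (2/13)·(17/4) + (6/13)·(29/4) + (4/13)·(7) = 185/26.

185/26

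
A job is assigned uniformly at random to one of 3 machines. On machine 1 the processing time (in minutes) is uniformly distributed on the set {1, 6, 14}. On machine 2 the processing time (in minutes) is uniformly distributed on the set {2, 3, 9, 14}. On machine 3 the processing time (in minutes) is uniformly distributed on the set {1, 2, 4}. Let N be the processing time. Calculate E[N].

49/9

E[N | machine 1] = (1+6+14)/3 = 7.
E[N | machine 2] = (2+3+9+14)/4 = 7.
E[N | machine 3] = (1+2+4)/3 = 7/3.
By the law of total expectation,
E[N] = (1/3)·(7) + (1/3)·(7) + (1/3)·(7/3) = 49/9.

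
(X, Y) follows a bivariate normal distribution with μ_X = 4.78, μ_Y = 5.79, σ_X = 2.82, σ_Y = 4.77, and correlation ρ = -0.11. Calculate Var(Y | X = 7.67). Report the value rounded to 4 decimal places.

22.4776

Var(Y | X=x) = (1 − ρ²)·σ_Y².
Var(Y | X=7.67) = (4.77)²·(1 − (-0.11)²) = 22.7529·0.9879 = 22.4776.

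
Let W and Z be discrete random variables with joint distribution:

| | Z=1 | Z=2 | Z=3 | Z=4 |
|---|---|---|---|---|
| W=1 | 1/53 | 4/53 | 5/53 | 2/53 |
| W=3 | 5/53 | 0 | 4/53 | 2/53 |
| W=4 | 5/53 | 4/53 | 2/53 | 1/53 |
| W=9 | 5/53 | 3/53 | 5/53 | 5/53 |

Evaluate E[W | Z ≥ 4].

P(Z ≥ 4) = 10/53.
Σ W·P over the event = 1·(2/53) + 3·(2/53) + 4·(1/53) + 9·(5/53) = 57/53.
E[W | Z ≥ 4] = (57/53) / (10/53) = 57/10.

57/10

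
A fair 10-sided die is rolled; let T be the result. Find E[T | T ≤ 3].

Given T ≤ 3, T is equally likely to be any of {1, 2, 3}.
E[T | T ≤ 3] = (1 + 2 + 3) / 3 = 2.

2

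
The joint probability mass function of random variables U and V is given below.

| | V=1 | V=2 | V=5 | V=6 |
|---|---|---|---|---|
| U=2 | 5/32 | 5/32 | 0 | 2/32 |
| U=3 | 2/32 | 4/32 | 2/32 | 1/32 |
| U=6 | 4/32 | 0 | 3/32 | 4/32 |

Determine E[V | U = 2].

9/4

P(U = 2) = 3/8.
Summing V·P(U=x,V=y) over the conditioning event gives 27/32.
E[V | U = 2] = (27/32) / (3/8) = 9/4.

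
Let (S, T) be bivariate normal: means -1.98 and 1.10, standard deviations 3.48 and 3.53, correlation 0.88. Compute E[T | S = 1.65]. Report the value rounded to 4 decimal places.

4.3403

For a bivariate normal, E[T | S=x] = μ_T + ρ·(σ_T/σ_S)·(x − μ_S).
E[T | S=1.65] = 1.10 + (0.88)·(3.53/3.48)·(1.65 − (-1.98)) = 1.10 + (0.89264)·(3.63) = 4.3403.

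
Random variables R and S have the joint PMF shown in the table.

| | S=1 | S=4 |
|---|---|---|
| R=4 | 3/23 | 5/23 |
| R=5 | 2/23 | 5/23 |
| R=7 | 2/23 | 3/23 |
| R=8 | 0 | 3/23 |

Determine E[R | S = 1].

P(S = 1) = 7/23.
Σ R·P over the event = 4·(3/23) + 5·(2/23) + 7·(2/23) = 36/23.
E[R | S = 1] = (36/23) / (7/23) = 36/7.

36/7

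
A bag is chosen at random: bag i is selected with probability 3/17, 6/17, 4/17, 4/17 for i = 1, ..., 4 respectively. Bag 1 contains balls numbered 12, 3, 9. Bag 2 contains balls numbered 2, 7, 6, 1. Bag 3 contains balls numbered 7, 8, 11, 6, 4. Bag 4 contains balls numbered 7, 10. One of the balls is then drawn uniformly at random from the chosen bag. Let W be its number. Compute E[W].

554/85

E[W | bag 1] = (12+3+9)/3 = 8.
E[W | bag 2] = (2+7+6+1)/4 = 4.
E[W | bag 3] = (7+8+11+6+4)/5 = 36/5.
E[W | bag 4] = (7+10)/2 = 17/2.
By the law of total expectation,
E[W] = (3/17)·(8) + (6/17)·(4) + (4/17)·(36/5) + (4/17)·(17/2) = 554/85.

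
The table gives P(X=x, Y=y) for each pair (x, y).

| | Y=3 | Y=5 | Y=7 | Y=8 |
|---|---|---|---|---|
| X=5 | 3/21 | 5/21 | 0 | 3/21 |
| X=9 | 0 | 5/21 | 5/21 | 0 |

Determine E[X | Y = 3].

P(Y = 3) = 1/7.
Σ X·P over the event = 5·(3/21) = 5/7.
E[X | Y = 3] = (5/7) / (1/7) = 5.

5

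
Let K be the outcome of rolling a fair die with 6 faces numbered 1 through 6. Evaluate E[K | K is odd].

3

Given K is odd, K is equally likely to be any of {1, 3, 5}.
E[K | K is odd] = (1 + 3 + 5) / 3 = 3.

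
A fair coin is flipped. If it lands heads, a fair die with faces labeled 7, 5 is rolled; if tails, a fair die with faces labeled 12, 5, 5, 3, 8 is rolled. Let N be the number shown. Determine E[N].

E[N | heads] = (7+5)/2 = 6.
E[N | tails] = (12+5+5+3+8)/5 = 33/5.
E[N] = (1/2)·(6) + (1/2)·(33/5) = 63/10.

63/10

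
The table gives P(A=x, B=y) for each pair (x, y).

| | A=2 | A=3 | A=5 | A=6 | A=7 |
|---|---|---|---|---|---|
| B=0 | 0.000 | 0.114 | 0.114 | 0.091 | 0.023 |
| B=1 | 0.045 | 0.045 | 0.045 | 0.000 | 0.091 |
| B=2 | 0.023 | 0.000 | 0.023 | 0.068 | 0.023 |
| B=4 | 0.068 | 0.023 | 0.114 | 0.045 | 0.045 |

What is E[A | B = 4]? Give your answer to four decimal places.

4.6102

P(B = 4) = 0.295.
Σ A·P over the event = 2·(0.068) + 3·(0.023) + 5·(0.114) + 6·(0.045) + 7·(0.045) = 1.360.
E[A | B = 4] = (1.360) / (0.295) = 4.6102.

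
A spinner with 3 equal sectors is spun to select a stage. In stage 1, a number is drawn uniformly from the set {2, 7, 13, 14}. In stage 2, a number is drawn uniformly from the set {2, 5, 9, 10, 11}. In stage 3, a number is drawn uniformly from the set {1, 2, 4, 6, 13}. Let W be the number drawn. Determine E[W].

36/5

E[W | stage 1] = (2+7+13+14)/4 = 9.
E[W | stage 2] = (2+5+9+10+11)/5 = 37/5.
E[W | stage 3] = (1+2+4+6+13)/5 = 26/5.
By the law of total expectation,
E[W] = (1/3)·(9) + (1/3)·(37/5) + (1/3)·(26/5) = 36/5.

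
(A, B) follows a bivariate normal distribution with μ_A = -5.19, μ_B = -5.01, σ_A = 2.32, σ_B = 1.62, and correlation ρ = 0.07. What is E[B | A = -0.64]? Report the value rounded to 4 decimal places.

-4.7876

For a bivariate normal, E[B | A=x] = μ_B + ρ·(σ_B/σ_A)·(x − μ_A).
E[B | A=-0.64] = -5.01 + (0.07)·(1.62/2.32)·(-0.64 − (-5.19)) = -5.01 + (0.048879)·(4.55) = -4.7876.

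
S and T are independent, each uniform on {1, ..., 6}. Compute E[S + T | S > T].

P(S > T) = 5/12.
Summing (S+T)·P(x,y) over outcomes with S > T gives 35/12.
E[S + T | S > T] = (35/12) / (5/12) = 7.

7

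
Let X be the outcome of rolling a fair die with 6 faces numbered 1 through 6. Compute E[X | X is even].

Given X is even, X is equally likely to be any of {2, 4, 6}.
E[X | X is even] = (2 + 4 + 6) / 3 = 4.

4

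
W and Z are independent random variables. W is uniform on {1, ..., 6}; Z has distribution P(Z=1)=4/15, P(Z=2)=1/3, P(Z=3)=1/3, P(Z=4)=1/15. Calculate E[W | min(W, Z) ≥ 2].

P(min(W, Z) ≥ 2) = 11/18.
Summing W·P(x,y) over outcomes with min(W, Z) ≥ 2 gives 22/9.
E[W | min(W, Z) ≥ 2] = (22/9) / (11/18) = 4.

4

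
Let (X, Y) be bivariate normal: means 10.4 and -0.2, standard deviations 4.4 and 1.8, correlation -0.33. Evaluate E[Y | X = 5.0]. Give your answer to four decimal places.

E[Y | X=x] = μ_Y + ρ(σ_Y/σ_X)(x − μ_X) for jointly normal variables.
E[Y | X=5.0] = -0.2 + (-0.33)·(1.8/4.4)·(5.0 − (10.4)) = -0.2 + (-0.135)·(-5.4) = 0.5290.

0.5290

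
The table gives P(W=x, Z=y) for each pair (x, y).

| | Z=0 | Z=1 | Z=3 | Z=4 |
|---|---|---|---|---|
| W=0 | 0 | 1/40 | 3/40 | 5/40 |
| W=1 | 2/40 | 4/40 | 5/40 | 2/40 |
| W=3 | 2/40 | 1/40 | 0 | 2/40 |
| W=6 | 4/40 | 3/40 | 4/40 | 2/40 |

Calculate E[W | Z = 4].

P(Z = 4) = 11/40.
Summing W·P(W=x,Z=y) over the conditioning event gives 1/2.
E[W | Z = 4] = (1/2) / (11/40) = 20/11.

20/11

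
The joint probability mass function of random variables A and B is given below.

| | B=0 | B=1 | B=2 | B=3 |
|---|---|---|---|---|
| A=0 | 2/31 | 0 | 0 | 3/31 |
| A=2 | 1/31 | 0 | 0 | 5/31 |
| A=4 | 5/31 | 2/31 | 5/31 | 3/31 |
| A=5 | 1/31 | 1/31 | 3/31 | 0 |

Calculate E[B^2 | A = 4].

49/15

P(A = 4) = 15/31.
Σ B^2·P over the event = 0·(5/31) + 1·(2/31) + 4·(5/31) + 9·(3/31) = 49/31.
E[B^2 | A = 4] = (49/31) / (15/31) = 49/15.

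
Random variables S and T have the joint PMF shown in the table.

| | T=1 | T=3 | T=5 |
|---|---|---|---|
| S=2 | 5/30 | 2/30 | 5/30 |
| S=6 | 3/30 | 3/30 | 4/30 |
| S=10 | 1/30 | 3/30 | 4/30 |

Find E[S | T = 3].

13/2

P(T = 3) = 4/15.
Σ S·P over the event = 2·(2/30) + 6·(3/30) + 10·(3/30) = 26/15.
E[S | T = 3] = (26/15) / (4/15) = 13/2.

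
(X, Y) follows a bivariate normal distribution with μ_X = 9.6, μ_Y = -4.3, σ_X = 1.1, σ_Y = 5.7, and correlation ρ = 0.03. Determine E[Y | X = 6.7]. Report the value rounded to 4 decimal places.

-4.7508

The regression of Y on X has slope ρ·σ_Y/σ_X and passes through (μ_X, μ_Y).
E[Y | X=6.7] = -4.3 + (0.03)·(5.7/1.1)·(6.7 − (9.6)) = -4.3 + (0.15545)·(-2.9) = -4.7508.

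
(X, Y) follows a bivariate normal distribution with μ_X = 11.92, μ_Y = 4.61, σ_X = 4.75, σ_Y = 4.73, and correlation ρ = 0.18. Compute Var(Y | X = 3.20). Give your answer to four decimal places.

21.6480

Var(Y | X=x) = (1 − ρ²)·σ_Y².
Var(Y | X=3.20) = (4.73)²·(1 − (0.18)²) = 22.3729·0.9676 = 21.6480.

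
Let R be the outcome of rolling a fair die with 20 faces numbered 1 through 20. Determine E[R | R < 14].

P(R < 14) = 13/20.
E[R | R < 14] = (91/20) / (13/20) = 7.

7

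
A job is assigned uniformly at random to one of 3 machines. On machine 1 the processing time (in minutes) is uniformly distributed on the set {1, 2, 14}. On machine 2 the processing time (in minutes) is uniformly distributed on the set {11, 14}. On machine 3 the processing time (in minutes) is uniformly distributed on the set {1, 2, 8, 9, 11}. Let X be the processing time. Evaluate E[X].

E[X | machine 1] = (1+2+14)/3 = 17/3.
E[X | machine 2] = (11+14)/2 = 25/2.
E[X | machine 3] = (1+2+8+9+11)/5 = 31/5.
E[X] = (1/3)·(17/3) + (1/3)·(25/2) + (1/3)·(31/5) = 731/90.

731/90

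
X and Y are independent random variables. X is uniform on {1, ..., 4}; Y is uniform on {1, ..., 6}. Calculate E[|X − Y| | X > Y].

Outcomes with X > Y: (2,1), (3,1), (3,2), (4,1), (4,2), (4,3), each with probability 1/24.
E[|X − Y| | X > Y] = (1 + 2 + 1 + 3 + 2 + 1) / 6 = 5/3.

5/3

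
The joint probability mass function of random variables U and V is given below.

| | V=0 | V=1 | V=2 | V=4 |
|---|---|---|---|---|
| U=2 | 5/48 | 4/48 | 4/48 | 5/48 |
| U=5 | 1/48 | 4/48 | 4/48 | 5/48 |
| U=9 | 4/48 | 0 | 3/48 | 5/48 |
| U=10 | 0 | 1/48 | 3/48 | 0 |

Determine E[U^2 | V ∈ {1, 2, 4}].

75/2

P(V ∈ {1, 2, 4}) = 19/24.
Summing U^2·P(U=x,V=y) over the conditioning event gives 475/16.
E[U^2 | V ∈ {1, 2, 4}] = (475/16) / (19/24) = 75/2.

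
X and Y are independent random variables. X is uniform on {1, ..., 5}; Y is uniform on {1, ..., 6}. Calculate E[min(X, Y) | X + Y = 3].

Outcomes with X + Y = 3: (1,2), (2,1), each with probability 1/30.
E[min(X, Y) | X + Y = 3] = (1 + 1) / 2 = 1.

1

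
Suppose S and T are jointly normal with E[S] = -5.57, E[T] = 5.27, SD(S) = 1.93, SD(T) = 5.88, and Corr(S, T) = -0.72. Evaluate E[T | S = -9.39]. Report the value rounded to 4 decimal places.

For a bivariate normal, E[T | S=x] = μ_T + ρ·(σ_T/σ_S)·(x − μ_S).
E[T | S=-9.39] = 5.27 + (-0.72)·(5.88/1.93)·(-9.39 − (-5.57)) = 5.27 + (-2.19358)·(-3.82) = 13.6495.

13.6495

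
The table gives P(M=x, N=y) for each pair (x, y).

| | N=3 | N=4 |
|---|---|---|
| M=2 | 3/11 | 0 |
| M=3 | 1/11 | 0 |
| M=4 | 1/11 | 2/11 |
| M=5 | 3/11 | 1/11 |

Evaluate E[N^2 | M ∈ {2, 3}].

P(M ∈ {2, 3}) = 4/11.
Σ N^2·P over the event = 9·(3/11) + 9·(1/11) = 36/11.
E[N^2 | M ∈ {2, 3}] = (36/11) / (4/11) = 9.

9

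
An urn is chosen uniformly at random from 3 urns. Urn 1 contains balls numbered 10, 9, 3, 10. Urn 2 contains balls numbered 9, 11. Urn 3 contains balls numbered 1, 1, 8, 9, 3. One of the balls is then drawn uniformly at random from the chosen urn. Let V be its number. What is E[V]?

E[V | urn 1] = (10+9+3+10)/4 = 8.
E[V | urn 2] = (9+11)/2 = 10.
E[V | urn 3] = (1+1+8+9+3)/5 = 22/5.
E[V] = (1/3)·(8) + (1/3)·(10) + (1/3)·(22/5) = 112/15.

112/15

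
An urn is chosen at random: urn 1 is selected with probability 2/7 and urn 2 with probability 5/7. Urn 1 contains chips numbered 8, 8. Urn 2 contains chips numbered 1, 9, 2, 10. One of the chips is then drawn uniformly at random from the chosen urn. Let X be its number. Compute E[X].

E[X | urn 1] = (8+8)/2 = 8.
E[X | urn 2] = (1+9+2+10)/4 = 11/2.
By the law of total expectation,
E[X] = (2/7)·(8) + (5/7)·(11/2) = 87/14.

87/14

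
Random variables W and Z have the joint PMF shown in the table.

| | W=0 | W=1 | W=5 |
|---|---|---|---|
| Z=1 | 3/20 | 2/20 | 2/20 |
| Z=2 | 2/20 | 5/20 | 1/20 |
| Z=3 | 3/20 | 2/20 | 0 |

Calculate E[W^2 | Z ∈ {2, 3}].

P(Z ∈ {2, 3}) = 13/20.
Σ W^2·P over the event = 0·(2/20) + 0·(3/20) + 1·(5/20) + 1·(2/20) + 25·(1/20) = 8/5.
E[W^2 | Z ∈ {2, 3}] = (8/5) / (13/20) = 32/13.

32/13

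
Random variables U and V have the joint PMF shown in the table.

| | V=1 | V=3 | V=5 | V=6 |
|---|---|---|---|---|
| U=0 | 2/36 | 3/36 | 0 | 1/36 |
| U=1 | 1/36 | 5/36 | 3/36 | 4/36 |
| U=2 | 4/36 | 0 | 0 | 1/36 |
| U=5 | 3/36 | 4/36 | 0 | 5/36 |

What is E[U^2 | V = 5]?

P(V = 5) = 1/12.
Σ U^2·P over the event = 1·(3/36) = 1/12.
E[U^2 | V = 5] = (1/12) / (1/12) = 1.

1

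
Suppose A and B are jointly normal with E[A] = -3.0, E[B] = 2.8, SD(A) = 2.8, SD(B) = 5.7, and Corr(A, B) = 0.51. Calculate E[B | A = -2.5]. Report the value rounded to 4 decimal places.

3.3191

E[B | A=x] = μ_B + ρ(σ_B/σ_A)(x − μ_A) for jointly normal variables.
E[B | A=-2.5] = 2.8 + (0.51)·(5.7/2.8)·(-2.5 − (-3.0)) = 2.8 + (1.0382)·(0.5) = 3.3191.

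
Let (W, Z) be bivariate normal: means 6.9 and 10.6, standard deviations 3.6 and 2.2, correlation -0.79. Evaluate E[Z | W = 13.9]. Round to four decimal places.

7.2206

For a bivariate normal, E[Z | W=x] = μ_Z + ρ·(σ_Z/σ_W)·(x − μ_W).
E[Z | W=13.9] = 10.6 + (-0.79)·(2.2/3.6)·(13.9 − (6.9)) = 10.6 + (-0.482778)·(7) = 7.2206.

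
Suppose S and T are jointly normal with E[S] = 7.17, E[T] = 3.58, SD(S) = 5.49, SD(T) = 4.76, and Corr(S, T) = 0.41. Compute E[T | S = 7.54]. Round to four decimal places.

E[T | S=x] = μ_T + ρ(σ_T/σ_S)(x − μ_S) for jointly normal variables.
E[T | S=7.54] = 3.58 + (0.41)·(4.76/5.49)·(7.54 − (7.17)) = 3.58 + (0.35548)·(0.37) = 3.7115.

3.7115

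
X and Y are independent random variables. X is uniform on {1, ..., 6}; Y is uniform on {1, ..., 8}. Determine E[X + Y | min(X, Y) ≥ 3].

P(min(X, Y) ≥ 3) = 1/2.
Summing (X+Y)·P(x,y) over outcomes with min(X, Y) ≥ 3 gives 5.
E[X + Y | min(X, Y) ≥ 3] = (5) / (1/2) = 10.

10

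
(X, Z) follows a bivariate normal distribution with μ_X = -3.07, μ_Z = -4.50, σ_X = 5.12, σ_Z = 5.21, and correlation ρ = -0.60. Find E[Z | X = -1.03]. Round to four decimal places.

The regression of Z on X has slope ρ·σ_Z/σ_X and passes through (μ_X, μ_Z).
E[Z | X=-1.03] = -4.50 + (-0.60)·(5.21/5.12)·(-1.03 − (-3.07)) = -4.50 + (-0.61055)·(2.04) = -5.7455.

-5.7455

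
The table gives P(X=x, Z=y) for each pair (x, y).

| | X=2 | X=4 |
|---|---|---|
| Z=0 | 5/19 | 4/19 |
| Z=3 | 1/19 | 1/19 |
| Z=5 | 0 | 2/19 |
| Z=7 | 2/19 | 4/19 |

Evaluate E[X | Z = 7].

10/3

P(Z = 7) = 6/19.
Σ X·P over the event = 2·(2/19) + 4·(4/19) = 20/19.
E[X | Z = 7] = (20/19) / (6/19) = 10/3.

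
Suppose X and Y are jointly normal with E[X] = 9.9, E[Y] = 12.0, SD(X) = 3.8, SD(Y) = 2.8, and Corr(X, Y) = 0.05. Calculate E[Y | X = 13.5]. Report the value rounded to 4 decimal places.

For a bivariate normal, E[Y | X=x] = μ_Y + ρ·(σ_Y/σ_X)·(x − μ_X).
E[Y | X=13.5] = 12.0 + (0.05)·(2.8/3.8)·(13.5 − (9.9)) = 12.0 + (0.036842)·(3.6) = 12.1326.

12.1326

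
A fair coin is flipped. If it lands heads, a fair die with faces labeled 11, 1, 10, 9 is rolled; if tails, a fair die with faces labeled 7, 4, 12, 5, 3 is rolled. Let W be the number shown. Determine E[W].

E[W | heads] = (11+1+10+9)/4 = 31/4.
E[W | tails] = (7+4+12+5+3)/5 = 31/5.
E[W] = (1/2)·(31/4) + (1/2)·(31/5) = 279/40.

279/40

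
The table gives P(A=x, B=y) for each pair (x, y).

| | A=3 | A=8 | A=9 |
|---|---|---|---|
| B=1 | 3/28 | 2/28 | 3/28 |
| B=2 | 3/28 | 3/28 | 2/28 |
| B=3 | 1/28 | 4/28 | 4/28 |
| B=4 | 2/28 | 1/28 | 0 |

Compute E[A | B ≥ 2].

34/5

P(B ≥ 2) = 5/7.
Summing A·P(A=x,B=y) over the conditioning event gives 34/7.
E[A | B ≥ 2] = (34/7) / (5/7) = 34/5.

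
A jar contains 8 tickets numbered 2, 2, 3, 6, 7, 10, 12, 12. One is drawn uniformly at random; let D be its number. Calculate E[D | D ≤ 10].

5

P(D ≤ 10) = 3/4.
Σ over the event: 2·1/4 + 3·1/8 + 6·1/8 + 7·1/8 + 10·1/8 = 15/4.
E[D | D ≤ 10] = (15/4) / (3/4) = 5.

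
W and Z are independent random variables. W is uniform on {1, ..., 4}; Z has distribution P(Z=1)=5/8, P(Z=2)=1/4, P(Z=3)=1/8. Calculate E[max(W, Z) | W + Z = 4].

P(W + Z = 4) = 1/4.
Summing max(W,Z)·P(x,y) over outcomes with W + Z = 4 gives 11/16.
E[max(W, Z) | W + Z = 4] = (11/16) / (1/4) = 11/4.

11/4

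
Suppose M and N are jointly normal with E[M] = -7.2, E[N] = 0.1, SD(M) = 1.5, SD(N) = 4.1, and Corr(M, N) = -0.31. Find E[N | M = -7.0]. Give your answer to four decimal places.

-0.0695

E[N | M=x] = μ_N + ρ(σ_N/σ_M)(x − μ_M) for jointly normal variables.
E[N | M=-7.0] = 0.1 + (-0.31)·(4.1/1.5)·(-7.0 − (-7.2)) = 0.1 + (-0.84733)·(0.2) = -0.0695.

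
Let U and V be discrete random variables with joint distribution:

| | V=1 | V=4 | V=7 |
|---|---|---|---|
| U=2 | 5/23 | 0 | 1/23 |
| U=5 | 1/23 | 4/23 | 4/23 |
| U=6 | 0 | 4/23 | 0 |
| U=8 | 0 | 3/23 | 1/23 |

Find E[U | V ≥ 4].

98/17

P(V ≥ 4) = 17/23.
Σ U·P over the event = 2·(1/23) + 5·(4/23) + 5·(4/23) + 6·(4/23) + 8·(3/23) + 8·(1/23) = 98/23.
E[U | V ≥ 4] = (98/23) / (17/23) = 98/17.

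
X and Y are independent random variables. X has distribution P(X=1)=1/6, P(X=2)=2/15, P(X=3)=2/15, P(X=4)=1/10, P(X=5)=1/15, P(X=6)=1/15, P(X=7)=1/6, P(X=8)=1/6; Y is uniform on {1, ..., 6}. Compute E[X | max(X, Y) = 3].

7/3

P(max(X, Y) = 3) = 7/60.
Summing X·P(x,y) over outcomes with max(X, Y) = 3 gives 49/180.
E[X | max(X, Y) = 3] = (49/180) / (7/60) = 7/3.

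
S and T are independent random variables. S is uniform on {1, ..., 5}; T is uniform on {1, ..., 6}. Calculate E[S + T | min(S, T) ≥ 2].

15/2

P(min(S, T) ≥ 2) = 2/3.
Summing (S+T)·P(x,y) over outcomes with min(S, T) ≥ 2 gives 5.
E[S + T | min(S, T) ≥ 2] = (5) / (2/3) = 15/2.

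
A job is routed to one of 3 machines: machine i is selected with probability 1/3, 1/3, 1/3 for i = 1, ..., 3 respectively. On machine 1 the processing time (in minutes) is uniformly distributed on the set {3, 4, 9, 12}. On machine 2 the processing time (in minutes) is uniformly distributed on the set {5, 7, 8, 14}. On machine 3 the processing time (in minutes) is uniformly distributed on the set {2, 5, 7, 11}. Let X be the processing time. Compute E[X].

29/4

E[X | machine 1] = (3+4+9+12)/4 = 7.
E[X | machine 2] = (5+7+8+14)/4 = 17/2.
E[X | machine 3] = (2+5+7+11)/4 = 25/4.
By the law of total expectation,
E[X] = (1/3)·(7) + (1/3)·(17/2) + (1/3)·(25/4) = 29/4.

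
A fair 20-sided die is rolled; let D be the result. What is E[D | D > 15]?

Given D > 15, D is equally likely to be any of {16, 17, 18, 19, 20}.
E[D | D > 15] = (16 + 17 + 18 + 19 + 20) / 5 = 18.

18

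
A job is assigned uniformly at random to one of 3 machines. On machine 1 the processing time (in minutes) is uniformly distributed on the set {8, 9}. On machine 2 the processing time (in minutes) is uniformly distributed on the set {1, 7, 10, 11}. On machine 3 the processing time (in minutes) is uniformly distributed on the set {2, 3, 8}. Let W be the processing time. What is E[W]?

E[W | machine 1] = (8+9)/2 = 17/2.
E[W | machine 2] = (1+7+10+11)/4 = 29/4.
E[W | machine 3] = (2+3+8)/3 = 13/3.
By the law of total expectation,
E[W] = (1/3)·(17/2) + (1/3)·(29/4) + (1/3)·(13/3) = 241/36.

241/36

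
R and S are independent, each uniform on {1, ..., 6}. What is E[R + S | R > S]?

7

P(R > S) = 5/12.
Summing (R+S)·P(x,y) over outcomes with R > S gives 35/12.
E[R + S | R > S] = (35/12) / (5/12) = 7.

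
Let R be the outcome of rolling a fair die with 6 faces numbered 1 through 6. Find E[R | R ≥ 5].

11/2

Given R ≥ 5, R is equally likely to be any of {5, 6}.
E[R | R ≥ 5] = (5 + 6) / 2 = 11/2.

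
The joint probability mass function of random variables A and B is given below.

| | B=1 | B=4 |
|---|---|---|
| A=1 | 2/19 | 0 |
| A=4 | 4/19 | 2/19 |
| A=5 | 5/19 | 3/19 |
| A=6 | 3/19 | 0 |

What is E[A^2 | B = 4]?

107/5

P(B = 4) = 5/19.
Σ A^2·P over the event = 16·(2/19) + 25·(3/19) = 107/19.
E[A^2 | B = 4] = (107/19) / (5/19) = 107/5.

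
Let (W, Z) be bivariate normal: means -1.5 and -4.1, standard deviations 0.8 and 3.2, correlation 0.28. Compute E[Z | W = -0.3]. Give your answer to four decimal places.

-2.7560

For a bivariate normal, E[Z | W=x] = μ_Z + ρ·(σ_Z/σ_W)·(x − μ_W).
E[Z | W=-0.3] = -4.1 + (0.28)·(3.2/0.8)·(-0.3 − (-1.5)) = -4.1 + (1.12)·(1.2) = -2.7560.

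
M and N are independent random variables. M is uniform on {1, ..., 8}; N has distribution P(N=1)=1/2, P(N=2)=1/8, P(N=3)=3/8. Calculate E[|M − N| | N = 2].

11/4

P(N = 2) = 1/8.
Summing |M−N|·P(x,y) over outcomes with N = 2 gives 11/32.
E[|M − N| | N = 2] = (11/32) / (1/8) = 11/4.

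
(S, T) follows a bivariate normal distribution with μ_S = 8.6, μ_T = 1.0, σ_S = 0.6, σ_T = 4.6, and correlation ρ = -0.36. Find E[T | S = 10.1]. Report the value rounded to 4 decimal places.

-3.1400

For a bivariate normal, E[T | S=x] = μ_T + ρ·(σ_T/σ_S)·(x − μ_S).
E[T | S=10.1] = 1.0 + (-0.36)·(4.6/0.6)·(10.1 − (8.6)) = 1.0 + (-2.76)·(1.5) = -3.1400.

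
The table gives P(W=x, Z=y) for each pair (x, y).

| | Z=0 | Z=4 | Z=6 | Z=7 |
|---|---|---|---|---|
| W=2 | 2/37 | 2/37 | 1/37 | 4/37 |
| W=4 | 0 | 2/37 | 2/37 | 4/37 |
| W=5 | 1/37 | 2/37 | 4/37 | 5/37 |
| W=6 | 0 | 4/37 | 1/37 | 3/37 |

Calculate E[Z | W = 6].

43/8

P(W = 6) = 8/37.
Summing Z·P(W=x,Z=y) over the conditioning event gives 43/37.
E[Z | W = 6] = (43/37) / (8/37) = 43/8.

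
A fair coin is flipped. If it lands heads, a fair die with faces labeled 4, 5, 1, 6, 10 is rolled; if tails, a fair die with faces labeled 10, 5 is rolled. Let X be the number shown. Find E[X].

127/20

E[X | heads] = (4+5+1+6+10)/5 = 26/5.
E[X | tails] = (10+5)/2 = 15/2.
By the law of total expectation,
E[X] = (1/2)·(26/5) + (1/2)·(15/2) = 127/20.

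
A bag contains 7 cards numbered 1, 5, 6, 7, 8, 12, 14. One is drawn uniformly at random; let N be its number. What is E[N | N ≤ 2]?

P(N ≤ 2) = 1/7.
Σ over the event: 1·1/7 = 1/7.
E[N | N ≤ 2] = (1/7) / (1/7) = 1.

1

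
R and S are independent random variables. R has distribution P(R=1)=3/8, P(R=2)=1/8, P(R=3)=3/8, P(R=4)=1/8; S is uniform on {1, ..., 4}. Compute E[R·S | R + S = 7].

12

P(R + S = 7) = 1/8.
Summing RS·P(x,y) over outcomes with R + S = 7 gives 3/2.
E[R·S | R + S = 7] = (3/2) / (1/8) = 12.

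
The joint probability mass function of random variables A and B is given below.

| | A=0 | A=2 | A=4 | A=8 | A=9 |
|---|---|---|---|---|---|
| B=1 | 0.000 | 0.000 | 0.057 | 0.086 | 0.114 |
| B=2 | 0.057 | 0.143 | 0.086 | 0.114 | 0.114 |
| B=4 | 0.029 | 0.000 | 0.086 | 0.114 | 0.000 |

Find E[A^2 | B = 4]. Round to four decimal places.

37.8690

P(B = 4) = 0.229.
Summing A^2·P(A=x,B=y) over the conditioning event gives 8.672.
E[A^2 | B = 4] = (8.672) / (0.229) = 37.8690.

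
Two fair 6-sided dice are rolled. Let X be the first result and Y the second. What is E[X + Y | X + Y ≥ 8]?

P(X + Y ≥ 8) = 5/12.
Summing (X+Y)·P(x,y) over outcomes with X + Y ≥ 8 gives 35/9.
E[X + Y | X + Y ≥ 8] = (35/9) / (5/12) = 28/3.

28/3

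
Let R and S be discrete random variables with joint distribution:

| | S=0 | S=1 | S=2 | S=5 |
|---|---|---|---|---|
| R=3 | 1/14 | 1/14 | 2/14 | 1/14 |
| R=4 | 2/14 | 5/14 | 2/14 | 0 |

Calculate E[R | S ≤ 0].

11/3

P(S ≤ 0) = 3/14.
Σ R·P over the event = 3·(1/14) + 4·(2/14) = 11/14.
E[R | S ≤ 0] = (11/14) / (3/14) = 11/3.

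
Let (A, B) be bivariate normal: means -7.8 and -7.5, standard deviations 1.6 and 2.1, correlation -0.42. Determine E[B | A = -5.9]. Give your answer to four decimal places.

-8.5474

The regression of B on A has slope ρ·σ_B/σ_A and passes through (μ_A, μ_B).
E[B | A=-5.9] = -7.5 + (-0.42)·(2.1/1.6)·(-5.9 − (-7.8)) = -7.5 + (-0.55125)·(1.9) = -8.5474.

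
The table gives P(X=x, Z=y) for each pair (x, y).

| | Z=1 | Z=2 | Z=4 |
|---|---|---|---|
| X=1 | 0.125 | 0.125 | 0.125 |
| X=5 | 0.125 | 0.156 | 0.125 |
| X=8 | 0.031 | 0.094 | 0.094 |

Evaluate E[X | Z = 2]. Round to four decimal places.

4.4187

P(Z = 2) = 0.375.
Σ X·P over the event = 1·(0.125) + 5·(0.156) + 8·(0.094) = 1.657.
E[X | Z = 2] = (1.657) / (0.375) = 4.4187.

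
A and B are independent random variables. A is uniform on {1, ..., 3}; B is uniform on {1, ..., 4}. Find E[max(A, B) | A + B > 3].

Outcomes with A + B > 3: (1,3), (1,4), (2,2), (2,3), (2,4), (3,1), (3,2), (3,3), (3,4), each with probability 1/12.
E[max(A, B) | A + B > 3] = (3 + 4 + 2 + 3 + 4 + 3 + 3 + 3 + 4) / 9 = 29/9.

29/9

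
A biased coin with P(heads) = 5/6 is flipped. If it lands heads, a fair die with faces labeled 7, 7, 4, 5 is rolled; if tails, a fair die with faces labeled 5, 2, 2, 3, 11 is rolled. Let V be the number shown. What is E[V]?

E[V | heads] = (7+7+4+5)/4 = 23/4.
E[V | tails] = (5+2+2+3+11)/5 = 23/5.
By the law of total expectation,
E[V] = (5/6)·(23/4) + (1/6)·(23/5) = 667/120.

667/120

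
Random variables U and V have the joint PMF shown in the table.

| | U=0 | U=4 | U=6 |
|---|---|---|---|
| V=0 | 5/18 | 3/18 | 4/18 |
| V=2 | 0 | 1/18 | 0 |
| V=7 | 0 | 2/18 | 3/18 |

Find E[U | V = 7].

P(V = 7) = 5/18.
Σ U·P over the event = 4·(2/18) + 6·(3/18) = 13/9.
E[U | V = 7] = (13/9) / (5/18) = 26/5.

26/5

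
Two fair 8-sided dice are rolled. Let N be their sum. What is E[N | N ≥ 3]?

P(N ≥ 3) = 63/64.
E[N | N ≥ 3] = (287/32) / (63/64) = 82/9.

82/9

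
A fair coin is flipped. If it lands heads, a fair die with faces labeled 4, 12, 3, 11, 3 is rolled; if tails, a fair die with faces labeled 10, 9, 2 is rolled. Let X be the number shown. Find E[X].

E[X | heads] = (4+12+3+11+3)/5 = 33/5.
E[X | tails] = (10+9+2)/3 = 7.
By the law of total expectation,
E[X] = (1/2)·(33/5) + (1/2)·(7) = 34/5.

34/5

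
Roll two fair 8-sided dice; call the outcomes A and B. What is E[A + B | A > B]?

9

P(A > B) = 7/16.
Summing (A+B)·P(x,y) over outcomes with A > B gives 63/16.
E[A + B | A > B] = (63/16) / (7/16) = 9.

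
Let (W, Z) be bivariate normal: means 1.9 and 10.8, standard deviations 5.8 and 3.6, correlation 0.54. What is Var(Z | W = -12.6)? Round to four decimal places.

The conditional variance in a bivariate normal is σ_Z²(1 − ρ²), independent of x.
Var(Z | W=-12.6) = (3.6)²·(1 − (0.54)²) = 12.96·0.7084 = 9.1809.

9.1809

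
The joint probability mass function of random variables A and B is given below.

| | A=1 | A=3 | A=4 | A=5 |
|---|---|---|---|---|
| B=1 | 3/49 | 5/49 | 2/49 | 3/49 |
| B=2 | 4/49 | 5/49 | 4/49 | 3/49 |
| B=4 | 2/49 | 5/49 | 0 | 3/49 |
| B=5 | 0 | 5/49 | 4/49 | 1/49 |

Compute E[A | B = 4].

16/5

P(B = 4) = 10/49.
Summing A·P(A=x,B=y) over the conditioning event gives 32/49.
E[A | B = 4] = (32/49) / (10/49) = 16/5.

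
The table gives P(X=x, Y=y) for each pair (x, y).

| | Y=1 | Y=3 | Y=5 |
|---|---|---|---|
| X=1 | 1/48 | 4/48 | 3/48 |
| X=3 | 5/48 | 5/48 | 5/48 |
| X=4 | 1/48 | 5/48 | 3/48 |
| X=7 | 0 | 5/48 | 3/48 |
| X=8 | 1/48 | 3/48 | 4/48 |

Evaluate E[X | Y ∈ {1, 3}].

P(Y ∈ {1, 3}) = 5/8.
Summing X·P(X=x,Y=y) over the conditioning event gives 21/8.
E[X | Y ∈ {1, 3}] = (21/8) / (5/8) = 21/5.

21/5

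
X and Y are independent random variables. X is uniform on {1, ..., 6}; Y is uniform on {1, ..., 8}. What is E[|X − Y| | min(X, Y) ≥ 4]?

P(min(X, Y) ≥ 4) = 5/16.
Summing |X−Y|·P(x,y) over outcomes with min(X, Y) ≥ 4 gives 23/48.
E[|X − Y| | min(X, Y) ≥ 4] = (23/48) / (5/16) = 23/15.

23/15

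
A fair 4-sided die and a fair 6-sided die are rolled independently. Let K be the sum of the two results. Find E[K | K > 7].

P(K > 7) = 1/4.
Σ over the event: 8·1/8 + 9·1/12 + 10·1/24 = 13/6.
E[K | K > 7] = (13/6) / (1/4) = 26/3.

26/3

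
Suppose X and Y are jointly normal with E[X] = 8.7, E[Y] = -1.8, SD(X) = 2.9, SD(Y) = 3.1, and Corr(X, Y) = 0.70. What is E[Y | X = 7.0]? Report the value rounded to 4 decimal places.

-3.0721

E[Y | X=x] = μ_Y + ρ(σ_Y/σ_X)(x − μ_X) for jointly normal variables.
E[Y | X=7.0] = -1.8 + (0.70)·(3.1/2.9)·(7.0 − (8.7)) = -1.8 + (0.74828)·(-1.7) = -3.0721.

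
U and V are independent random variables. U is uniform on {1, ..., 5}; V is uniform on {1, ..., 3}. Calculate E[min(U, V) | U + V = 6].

Outcomes with U + V = 6: (3,3), (4,2), (5,1), each with probability 1/15.
E[min(U, V) | U + V = 6] = (3 + 2 + 1) / 3 = 2.

2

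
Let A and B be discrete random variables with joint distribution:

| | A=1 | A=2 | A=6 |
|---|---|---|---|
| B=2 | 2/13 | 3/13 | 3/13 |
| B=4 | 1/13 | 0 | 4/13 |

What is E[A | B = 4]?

P(B = 4) = 5/13.
Σ A·P over the event = 1·(1/13) + 6·(4/13) = 25/13.
E[A | B = 4] = (25/13) / (5/13) = 5.

5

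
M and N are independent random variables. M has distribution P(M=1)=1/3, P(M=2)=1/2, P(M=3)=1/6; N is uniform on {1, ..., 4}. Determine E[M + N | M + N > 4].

P(M + N > 4) = 11/24.
Summing (M+N)·P(x,y) over outcomes with M + N > 4 gives 61/24.
E[M + N | M + N > 4] = (61/24) / (11/24) = 61/11.

61/11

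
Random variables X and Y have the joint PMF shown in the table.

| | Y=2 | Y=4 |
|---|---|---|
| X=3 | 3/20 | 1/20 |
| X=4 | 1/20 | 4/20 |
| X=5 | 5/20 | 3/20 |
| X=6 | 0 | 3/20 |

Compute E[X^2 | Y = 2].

P(Y = 2) = 9/20.
Σ X^2·P over the event = 9·(3/20) + 16·(1/20) + 25·(5/20) = 42/5.
E[X^2 | Y = 2] = (42/5) / (9/20) = 56/3.

56/3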